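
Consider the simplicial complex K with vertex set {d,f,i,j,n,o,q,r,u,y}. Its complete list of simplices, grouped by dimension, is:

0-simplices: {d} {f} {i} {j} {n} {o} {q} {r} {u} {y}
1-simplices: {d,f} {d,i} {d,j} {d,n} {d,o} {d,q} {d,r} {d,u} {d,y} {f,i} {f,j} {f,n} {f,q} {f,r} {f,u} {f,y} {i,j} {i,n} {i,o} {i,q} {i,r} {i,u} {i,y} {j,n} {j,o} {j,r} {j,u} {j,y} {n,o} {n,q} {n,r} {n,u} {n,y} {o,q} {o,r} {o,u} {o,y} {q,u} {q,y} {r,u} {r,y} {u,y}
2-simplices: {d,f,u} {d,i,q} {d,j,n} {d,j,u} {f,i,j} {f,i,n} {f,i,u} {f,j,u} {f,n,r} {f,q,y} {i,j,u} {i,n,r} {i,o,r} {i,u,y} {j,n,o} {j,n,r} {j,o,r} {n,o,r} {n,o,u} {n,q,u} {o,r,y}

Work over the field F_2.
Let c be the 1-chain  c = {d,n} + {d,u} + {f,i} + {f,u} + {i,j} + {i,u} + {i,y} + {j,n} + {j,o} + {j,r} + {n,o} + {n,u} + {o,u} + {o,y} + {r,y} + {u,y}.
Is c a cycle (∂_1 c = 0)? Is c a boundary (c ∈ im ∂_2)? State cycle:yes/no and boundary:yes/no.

n_0=10 n_1=42 n_2=21  [Z2]
∂1: piv[df,di,dj,dn,do,dq,dr,du,dy] rk=9  ker:fi,fj,fn,fq,fr,fu,fy,ij,in,io,iq,ir,iu,iy,jn,jo,jr,ju,jy,no,nq,nr,nu,ny,oq,or,ou,oy,qu,qy,ru,ry,uy
∂2: piv[dfu,diq,djn,dju,fij,fin,fiu,fju,fnr,fqy,inr,ior,iuy,jno,jnr,jor,nou,nqu,ory] rk=19  ker:iju,nor
∂1c = 0
c vs im∂2: reduces to 0 ⇒ boundary

cycle:yes boundary:yes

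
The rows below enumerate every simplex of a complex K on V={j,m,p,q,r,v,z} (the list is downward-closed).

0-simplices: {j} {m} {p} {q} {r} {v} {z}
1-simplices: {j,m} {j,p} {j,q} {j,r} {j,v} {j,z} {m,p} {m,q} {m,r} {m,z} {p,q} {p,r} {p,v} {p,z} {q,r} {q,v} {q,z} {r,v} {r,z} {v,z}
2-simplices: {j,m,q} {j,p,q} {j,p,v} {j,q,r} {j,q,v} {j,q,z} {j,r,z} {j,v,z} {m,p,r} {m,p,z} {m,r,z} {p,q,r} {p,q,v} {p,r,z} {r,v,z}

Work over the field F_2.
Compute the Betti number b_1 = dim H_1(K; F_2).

b_1=1

n_0=7 n_1=20 n_2=15  [Z2]
∂1: piv[jm,jp,jq,jr,jv,jz] rk=6  ker:mp,mq,mr,mz,pq,pr,pv,pz,qr,qv,qz,rv,rz,vz
∂2: piv[jmq,jpq,jpv,jqr,jqv,jqz,jrz,jvz,mpr,mpz,mrz,pqr,rvz] rk=13  ker:pqv,prz
b_1=(20−6)−13=1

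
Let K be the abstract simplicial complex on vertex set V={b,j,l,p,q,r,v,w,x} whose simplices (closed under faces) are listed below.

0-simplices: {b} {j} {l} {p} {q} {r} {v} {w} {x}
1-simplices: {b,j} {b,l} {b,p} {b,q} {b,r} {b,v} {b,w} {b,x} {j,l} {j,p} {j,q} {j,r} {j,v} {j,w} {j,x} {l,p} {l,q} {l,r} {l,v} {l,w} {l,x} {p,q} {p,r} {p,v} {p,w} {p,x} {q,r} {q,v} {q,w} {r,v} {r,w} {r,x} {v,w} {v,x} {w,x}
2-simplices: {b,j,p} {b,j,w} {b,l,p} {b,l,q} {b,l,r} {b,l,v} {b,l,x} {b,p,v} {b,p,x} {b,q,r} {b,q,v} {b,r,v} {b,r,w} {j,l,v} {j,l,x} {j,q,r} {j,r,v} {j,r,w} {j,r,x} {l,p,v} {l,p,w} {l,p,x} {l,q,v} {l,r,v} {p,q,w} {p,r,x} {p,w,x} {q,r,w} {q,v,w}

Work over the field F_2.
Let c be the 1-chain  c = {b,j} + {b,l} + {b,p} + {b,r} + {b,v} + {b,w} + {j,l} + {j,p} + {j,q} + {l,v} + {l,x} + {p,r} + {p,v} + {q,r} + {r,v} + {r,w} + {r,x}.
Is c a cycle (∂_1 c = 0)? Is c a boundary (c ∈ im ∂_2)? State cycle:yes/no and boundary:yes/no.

cycle:yes boundary:yes

n_0=9 n_1=35 n_2=29  [Z2]
∂1: piv[bj,bl,bp,bq,br,bv,bw,bx] rk=8  ker:jl,jp,jq,jr,jv,jw,jx,lp,lq,lr,lv,lw,lx,pq,pr,pv,pw,px,qr,qv,qw,rv,rw,rx,vw,vx,wx
∂2: piv[bjp,bjw,blp,blq,blr,blv,blx,bpv,bpx,bqr,bqv,brv,brw,jlv,jlx,jqr,jrv,jrw,jrx,lpw,pqw,prx,pwx,qrw,qvw] rk=25  ker:lpv,lpx,lqv,lrv
∂1c = 0
c vs im∂2: reduces to 0 ⇒ boundary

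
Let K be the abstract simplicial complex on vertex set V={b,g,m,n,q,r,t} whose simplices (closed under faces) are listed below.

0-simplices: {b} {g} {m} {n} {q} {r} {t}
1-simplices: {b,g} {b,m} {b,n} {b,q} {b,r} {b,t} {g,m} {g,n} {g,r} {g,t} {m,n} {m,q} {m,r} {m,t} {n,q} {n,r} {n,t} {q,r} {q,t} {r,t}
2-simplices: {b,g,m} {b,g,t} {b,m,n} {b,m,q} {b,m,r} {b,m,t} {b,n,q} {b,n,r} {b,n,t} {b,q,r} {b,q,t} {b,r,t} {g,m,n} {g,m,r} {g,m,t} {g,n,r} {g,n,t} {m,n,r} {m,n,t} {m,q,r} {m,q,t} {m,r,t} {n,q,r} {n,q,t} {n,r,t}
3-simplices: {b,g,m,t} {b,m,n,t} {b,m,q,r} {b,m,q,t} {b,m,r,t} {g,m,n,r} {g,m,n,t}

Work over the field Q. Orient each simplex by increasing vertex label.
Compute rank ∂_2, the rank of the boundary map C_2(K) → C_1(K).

rank∂_2=14

n_0=7 n_1=20 n_2=25 n_3=7  [Q]
∂1: piv[bg,bm,bn,bq,br,bt] rk=6  ker:gm,gn,gr,gt,mn,mq,mr,mt,nq,nr,nt,qr,qt,rt
∂2: piv[bgm,bgt,bmn,bmq,bmr,bmt,bnq,bnr,bnt,bqr,bqt,brt,gmn,gmr] rk=14  ker:gmt,gnr,gnt,mnr,mnt,mqr,mqt,mrt,nqr,nqt,nrt
∂3: piv[bgmt,bmnt,bmqr,bmqt,bmrt,gmnr,gmnt] rk=7
rk∂_2=14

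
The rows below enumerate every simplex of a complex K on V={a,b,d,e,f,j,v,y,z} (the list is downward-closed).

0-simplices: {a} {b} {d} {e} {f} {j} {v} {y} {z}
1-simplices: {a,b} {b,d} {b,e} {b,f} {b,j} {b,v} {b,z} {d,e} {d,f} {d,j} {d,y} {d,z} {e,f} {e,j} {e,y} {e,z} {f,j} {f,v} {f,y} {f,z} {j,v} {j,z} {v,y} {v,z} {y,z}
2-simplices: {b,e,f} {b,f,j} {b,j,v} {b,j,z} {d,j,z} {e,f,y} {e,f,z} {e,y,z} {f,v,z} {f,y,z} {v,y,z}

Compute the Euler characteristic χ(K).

n_0=9 n_1=25 n_2=11
χ=+9−25+11=-5

χ(K)=-5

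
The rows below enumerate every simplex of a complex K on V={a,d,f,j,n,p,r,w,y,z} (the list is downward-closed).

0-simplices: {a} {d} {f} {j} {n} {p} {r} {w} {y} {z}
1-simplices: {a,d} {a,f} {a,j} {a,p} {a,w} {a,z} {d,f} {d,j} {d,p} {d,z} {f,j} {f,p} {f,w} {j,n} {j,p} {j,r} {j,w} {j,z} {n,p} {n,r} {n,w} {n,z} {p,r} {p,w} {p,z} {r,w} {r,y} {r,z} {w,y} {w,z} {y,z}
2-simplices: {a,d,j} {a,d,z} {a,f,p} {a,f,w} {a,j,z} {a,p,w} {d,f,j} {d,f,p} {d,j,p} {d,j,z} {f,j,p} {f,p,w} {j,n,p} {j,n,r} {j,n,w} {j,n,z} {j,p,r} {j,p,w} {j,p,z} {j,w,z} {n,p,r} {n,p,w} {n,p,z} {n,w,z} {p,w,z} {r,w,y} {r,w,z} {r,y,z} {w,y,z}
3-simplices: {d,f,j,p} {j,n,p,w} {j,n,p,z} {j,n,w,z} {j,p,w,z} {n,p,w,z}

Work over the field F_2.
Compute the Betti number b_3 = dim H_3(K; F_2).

b_3=1

n_0=10 n_1=31 n_2=29 n_3=6  [Z2]
∂1: piv[ad,af,aj,ap,aw,az,jn,jr,ry] rk=9  ker:df,dj,dp,dz,fj,fp,fw,jp,jw,jz,np,nr,nw,nz,pr,pw,pz,rw,rz,wy,wz,yz
∂2: piv[adj,adz,afp,afw,ajz,apw,dfj,dfp,djp,jnp,jnr,jnw,jnz,jpr,jpw,jpz,jwz,rwy,rwz,ryz] rk=20  ker:djz,fjp,fpw,npr,npw,npz,nwz,pwz,wyz
∂3: piv[dfjp,jnpw,jnpz,jnwz,jpwz] rk=5  ker:npwz
b_3=(6−5)−0=1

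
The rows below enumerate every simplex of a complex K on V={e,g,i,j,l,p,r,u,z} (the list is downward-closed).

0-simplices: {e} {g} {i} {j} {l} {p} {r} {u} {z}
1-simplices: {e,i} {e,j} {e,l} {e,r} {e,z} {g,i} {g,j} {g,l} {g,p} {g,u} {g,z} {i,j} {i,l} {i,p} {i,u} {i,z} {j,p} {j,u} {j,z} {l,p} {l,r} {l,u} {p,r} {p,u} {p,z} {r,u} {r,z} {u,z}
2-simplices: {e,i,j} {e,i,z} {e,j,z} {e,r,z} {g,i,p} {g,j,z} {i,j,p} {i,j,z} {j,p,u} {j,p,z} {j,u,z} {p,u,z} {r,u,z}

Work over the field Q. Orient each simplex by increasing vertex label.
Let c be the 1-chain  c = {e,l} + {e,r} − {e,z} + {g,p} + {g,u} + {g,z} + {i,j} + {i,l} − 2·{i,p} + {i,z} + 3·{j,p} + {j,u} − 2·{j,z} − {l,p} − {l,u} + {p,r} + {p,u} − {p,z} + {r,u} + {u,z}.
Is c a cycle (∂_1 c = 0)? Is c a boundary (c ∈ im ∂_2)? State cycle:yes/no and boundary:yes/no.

n_0=9 n_1=28 n_2=13  [Q]
∂1: piv[ei,ej,el,er,ez,gi,gp,gu] rk=8  ker:gj,gl,gz,ij,il,ip,iu,iz,jp,ju,jz,lp,lr,lu,pr,pu,pz,ru,rz,uz
∂2: piv[eij,eiz,ejz,erz,gip,gjz,ijp,jpu,jpz,juz,ruz] rk=11  ker:ijz,puz
∂1c = −{e} − 3·{g} − {i} − {j} + 4·{l} + {r} + 2·{u} − {z}

cycle:no boundary:no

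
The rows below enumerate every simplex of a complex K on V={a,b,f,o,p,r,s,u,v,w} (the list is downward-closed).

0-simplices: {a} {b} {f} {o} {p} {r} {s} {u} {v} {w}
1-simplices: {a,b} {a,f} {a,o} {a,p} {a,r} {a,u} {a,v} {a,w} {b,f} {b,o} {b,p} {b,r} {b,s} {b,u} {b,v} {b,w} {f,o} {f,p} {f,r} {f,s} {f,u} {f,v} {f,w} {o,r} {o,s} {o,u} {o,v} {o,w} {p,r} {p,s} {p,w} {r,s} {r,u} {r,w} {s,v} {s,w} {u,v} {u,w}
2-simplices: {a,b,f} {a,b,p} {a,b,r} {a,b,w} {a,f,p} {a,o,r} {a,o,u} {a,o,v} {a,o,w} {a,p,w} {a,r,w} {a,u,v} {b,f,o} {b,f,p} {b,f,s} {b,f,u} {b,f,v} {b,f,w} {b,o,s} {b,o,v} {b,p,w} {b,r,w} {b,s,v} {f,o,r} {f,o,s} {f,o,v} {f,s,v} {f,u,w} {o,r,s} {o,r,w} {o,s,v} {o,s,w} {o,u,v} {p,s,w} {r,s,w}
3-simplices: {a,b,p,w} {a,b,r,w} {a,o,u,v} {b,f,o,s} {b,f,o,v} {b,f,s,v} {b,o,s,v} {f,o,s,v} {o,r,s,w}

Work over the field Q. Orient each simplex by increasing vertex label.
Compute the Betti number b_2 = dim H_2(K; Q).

b_2=2

n_0=10 n_1=38 n_2=35 n_3=9  [Q]
∂1: piv[ab,af,ao,ap,ar,au,av,aw,bs] rk=9  ker:bf,bo,bp,br,bu,bv,bw,fo,fp,fr,fs,fu,fv,fw,or,os,ou,ov,ow,pr,ps,pw,rs,ru,rw,sv,sw,uv,uw
∂2: piv[abf,abp,abr,abw,afp,aor,aou,aov,aow,apw,arw,auv,bfo,bfs,bfu,bfv,bfw,bos,bov,bsv,for,fuw,ors,osw,psw] rk=25  ker:bfp,bpw,brw,fos,fov,fsv,orw,osv,ouv,rsw
∂3: piv[abpw,abrw,aouv,bfos,bfov,bfsv,bosv,orsw] rk=8  ker:fosv
b_2=(35−25)−8=2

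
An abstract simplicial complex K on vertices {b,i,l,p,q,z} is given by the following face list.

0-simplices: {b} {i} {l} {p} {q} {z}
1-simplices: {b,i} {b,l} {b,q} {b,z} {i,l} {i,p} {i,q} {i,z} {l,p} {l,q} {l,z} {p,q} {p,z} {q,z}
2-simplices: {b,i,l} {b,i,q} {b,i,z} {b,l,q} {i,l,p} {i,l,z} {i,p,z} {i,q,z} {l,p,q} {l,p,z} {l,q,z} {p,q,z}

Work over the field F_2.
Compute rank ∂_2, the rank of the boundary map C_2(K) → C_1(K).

rank∂_2=9

n_0=6 n_1=14 n_2=12  [Z2]
∂1: piv[bi,bl,bq,bz,ip] rk=5  ker:il,iq,iz,lp,lq,lz,pq,pz,qz
∂2: piv[bil,biq,biz,blq,ilp,ilz,ipz,iqz,lpq] rk=9  ker:lpz,lqz,pqz
rk∂_2=9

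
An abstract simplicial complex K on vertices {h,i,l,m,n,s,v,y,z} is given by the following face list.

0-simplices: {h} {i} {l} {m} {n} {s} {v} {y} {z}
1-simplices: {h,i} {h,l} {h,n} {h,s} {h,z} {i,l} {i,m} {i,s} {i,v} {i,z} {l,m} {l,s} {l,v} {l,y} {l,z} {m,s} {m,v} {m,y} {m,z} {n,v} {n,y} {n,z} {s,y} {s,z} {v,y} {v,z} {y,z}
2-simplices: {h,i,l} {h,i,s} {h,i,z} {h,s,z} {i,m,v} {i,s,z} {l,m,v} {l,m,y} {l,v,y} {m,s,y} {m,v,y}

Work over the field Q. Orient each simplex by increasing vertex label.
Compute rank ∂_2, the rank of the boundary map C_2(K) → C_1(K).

rank∂_2=9

n_0=9 n_1=27 n_2=11  [Q]
∂1: piv[hi,hl,hn,hs,hz,im,iv,ly] rk=8  ker:il,is,iz,lm,ls,lv,lz,ms,mv,my,mz,nv,ny,nz,sy,sz,vy,vz,yz
∂2: piv[hil,his,hiz,hsz,imv,lmv,lmy,lvy,msy] rk=9  ker:isz,mvy
rk∂_2=9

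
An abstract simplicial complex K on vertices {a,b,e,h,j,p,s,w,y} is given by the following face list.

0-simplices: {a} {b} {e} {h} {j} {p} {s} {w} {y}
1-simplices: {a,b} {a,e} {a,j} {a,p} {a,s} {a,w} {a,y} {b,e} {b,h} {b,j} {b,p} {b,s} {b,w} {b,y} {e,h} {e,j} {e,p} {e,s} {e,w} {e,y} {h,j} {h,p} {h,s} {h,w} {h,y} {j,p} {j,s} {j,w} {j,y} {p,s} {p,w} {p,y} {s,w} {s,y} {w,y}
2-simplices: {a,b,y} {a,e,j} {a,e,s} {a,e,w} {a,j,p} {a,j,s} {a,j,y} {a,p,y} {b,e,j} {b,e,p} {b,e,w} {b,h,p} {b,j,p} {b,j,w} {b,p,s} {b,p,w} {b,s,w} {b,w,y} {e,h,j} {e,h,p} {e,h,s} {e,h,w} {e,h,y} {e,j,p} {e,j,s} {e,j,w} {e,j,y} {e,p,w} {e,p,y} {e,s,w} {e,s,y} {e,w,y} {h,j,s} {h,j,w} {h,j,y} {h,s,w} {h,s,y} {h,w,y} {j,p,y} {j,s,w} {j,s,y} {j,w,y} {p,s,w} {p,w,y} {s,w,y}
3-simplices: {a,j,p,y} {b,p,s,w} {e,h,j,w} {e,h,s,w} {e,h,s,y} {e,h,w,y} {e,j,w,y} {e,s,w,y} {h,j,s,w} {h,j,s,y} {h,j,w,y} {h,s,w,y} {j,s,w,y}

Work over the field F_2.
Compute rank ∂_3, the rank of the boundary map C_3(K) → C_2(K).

rank∂_3=11

n_0=9 n_1=35 n_2=45 n_3=13  [Z2]
∂1: piv[ab,ae,aj,ap,as,aw,ay,bh] rk=8  ker:be,bj,bp,bs,bw,by,eh,ej,ep,es,ew,ey,hj,hp,hs,hw,hy,jp,js,jw,jy,ps,pw,py,sw,sy,wy
∂2: piv[aby,aej,aes,aew,ajp,ajs,ajy,apy,bej,bep,bew,bhp,bjp,bjw,bps,bpw,bsw,bwy,ehj,ehp,ehs,ehw,ehy,ejy,esw,esy,ewy] rk=27  ker:ejp,ejs,ejw,epw,epy,hjs,hjw,hjy,hsw,hsy,hwy,jpy,jsw,jsy,jwy,psw,pwy,swy
∂3: piv[ajpy,bpsw,ehjw,ehsw,ehsy,ehwy,ejwy,eswy,hjsw,hjsy,hjwy] rk=11  ker:hswy,jswy
rk∂_3=11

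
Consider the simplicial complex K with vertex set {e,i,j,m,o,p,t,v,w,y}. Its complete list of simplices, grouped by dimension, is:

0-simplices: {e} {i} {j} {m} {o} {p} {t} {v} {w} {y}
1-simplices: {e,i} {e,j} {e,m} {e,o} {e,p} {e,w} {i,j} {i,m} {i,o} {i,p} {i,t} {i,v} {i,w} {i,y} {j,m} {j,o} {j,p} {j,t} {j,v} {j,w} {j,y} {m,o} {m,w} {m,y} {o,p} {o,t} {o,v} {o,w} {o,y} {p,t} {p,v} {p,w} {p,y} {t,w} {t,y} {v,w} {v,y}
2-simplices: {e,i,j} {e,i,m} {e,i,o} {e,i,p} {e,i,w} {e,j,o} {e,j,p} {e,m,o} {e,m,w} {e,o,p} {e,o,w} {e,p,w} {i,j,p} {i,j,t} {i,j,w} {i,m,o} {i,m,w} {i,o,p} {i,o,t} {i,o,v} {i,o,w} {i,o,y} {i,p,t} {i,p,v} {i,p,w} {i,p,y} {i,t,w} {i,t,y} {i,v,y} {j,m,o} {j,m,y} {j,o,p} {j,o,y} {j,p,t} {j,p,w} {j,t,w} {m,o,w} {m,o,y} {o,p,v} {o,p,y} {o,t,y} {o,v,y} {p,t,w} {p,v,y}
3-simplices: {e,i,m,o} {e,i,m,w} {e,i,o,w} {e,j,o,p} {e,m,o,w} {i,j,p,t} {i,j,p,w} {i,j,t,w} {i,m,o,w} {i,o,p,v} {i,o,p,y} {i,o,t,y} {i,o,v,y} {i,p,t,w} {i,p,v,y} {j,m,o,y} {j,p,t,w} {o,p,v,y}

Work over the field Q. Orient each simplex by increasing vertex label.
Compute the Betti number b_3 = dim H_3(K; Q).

b_3=3

n_0=10 n_1=37 n_2=44 n_3=18  [Q]
∂1: piv[ei,ej,em,eo,ep,ew,it,iv,iy] rk=9  ker:ij,im,io,ip,iw,jm,jo,jp,jt,jv,jw,jy,mo,mw,my,op,ot,ov,ow,oy,pt,pv,pw,py,tw,ty,vw,vy
∂2: piv[eij,eim,eio,eip,eiw,ejo,ejp,emo,emw,eop,eow,epw,ijt,ijw,iot,iov,ioy,ipt,ipv,ipy,itw,ity,ivy,jmo,jmy,joy] rk=26  ker:ijp,imo,imw,iop,iow,ipw,jop,jpt,jpw,jtw,mow,moy,opv,opy,oty,ovy,ptw,pvy
∂3: piv[eimo,eimw,eiow,ejop,emow,ijpt,ijpw,ijtw,iopv,iopy,ioty,iovy,iptw,ipvy,jmoy] rk=15  ker:imow,jptw,opvy
b_3=(18−15)−0=3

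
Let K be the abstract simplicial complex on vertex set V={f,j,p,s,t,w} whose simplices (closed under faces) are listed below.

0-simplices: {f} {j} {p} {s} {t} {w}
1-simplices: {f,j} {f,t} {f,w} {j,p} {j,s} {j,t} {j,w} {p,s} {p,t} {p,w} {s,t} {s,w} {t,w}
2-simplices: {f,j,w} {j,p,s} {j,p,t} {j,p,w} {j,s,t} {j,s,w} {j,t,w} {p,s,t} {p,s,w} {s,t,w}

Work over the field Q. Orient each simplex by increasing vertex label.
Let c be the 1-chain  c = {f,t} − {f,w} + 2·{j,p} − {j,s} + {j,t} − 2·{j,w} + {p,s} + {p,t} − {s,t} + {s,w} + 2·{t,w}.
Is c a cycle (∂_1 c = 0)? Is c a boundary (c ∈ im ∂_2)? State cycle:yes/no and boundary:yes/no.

n_0=6 n_1=13 n_2=10  [Q]
∂1: piv[fj,ft,fw,jp,js] rk=5  ker:jt,jw,ps,pt,pw,st,sw,tw
∂2: piv[fjw,jps,jpt,jpw,jst,jsw,jtw] rk=7  ker:pst,psw,stw
∂1c = 0
c vs im∂2: residual ≠ 0 ⇒ not boundary

cycle:yes boundary:no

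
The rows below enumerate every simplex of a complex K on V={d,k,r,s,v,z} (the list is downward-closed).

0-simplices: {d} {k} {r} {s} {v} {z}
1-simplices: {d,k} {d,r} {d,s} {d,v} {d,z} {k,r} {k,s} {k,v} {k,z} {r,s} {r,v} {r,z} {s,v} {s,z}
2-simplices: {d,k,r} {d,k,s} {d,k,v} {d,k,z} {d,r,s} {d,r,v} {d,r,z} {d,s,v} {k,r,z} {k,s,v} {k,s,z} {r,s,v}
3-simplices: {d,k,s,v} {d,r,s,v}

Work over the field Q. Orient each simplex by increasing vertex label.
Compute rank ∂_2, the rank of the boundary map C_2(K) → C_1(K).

n_0=6 n_1=14 n_2=12 n_3=2  [Q]
∂1: piv[dk,dr,ds,dv,dz] rk=5  ker:kr,ks,kv,kz,rs,rv,rz,sv,sz
∂2: piv[dkr,dks,dkv,dkz,drs,drv,drz,dsv,ksz] rk=9  ker:krz,ksv,rsv
∂3: piv[dksv,drsv] rk=2
rk∂_2=9

rank∂_2=9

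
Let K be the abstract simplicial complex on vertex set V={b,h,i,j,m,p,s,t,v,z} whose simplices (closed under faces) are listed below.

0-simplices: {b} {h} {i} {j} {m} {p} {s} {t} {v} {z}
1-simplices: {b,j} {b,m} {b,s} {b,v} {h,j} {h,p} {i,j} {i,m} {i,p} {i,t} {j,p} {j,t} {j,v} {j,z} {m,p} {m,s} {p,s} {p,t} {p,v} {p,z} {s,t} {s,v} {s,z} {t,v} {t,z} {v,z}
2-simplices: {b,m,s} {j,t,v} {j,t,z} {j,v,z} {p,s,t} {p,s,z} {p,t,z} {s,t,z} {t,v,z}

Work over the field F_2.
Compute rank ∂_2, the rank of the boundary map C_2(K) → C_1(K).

rank∂_2=7

n_0=10 n_1=26 n_2=9  [Z2]
∂1: piv[bj,bm,bs,bv,hj,hp,ij,it,jz] rk=9  ker:im,ip,jp,jt,jv,mp,ms,ps,pt,pv,pz,st,sv,sz,tv,tz,vz
∂2: piv[bms,jtv,jtz,jvz,pst,psz,ptz] rk=7  ker:stz,tvz
rk∂_2=7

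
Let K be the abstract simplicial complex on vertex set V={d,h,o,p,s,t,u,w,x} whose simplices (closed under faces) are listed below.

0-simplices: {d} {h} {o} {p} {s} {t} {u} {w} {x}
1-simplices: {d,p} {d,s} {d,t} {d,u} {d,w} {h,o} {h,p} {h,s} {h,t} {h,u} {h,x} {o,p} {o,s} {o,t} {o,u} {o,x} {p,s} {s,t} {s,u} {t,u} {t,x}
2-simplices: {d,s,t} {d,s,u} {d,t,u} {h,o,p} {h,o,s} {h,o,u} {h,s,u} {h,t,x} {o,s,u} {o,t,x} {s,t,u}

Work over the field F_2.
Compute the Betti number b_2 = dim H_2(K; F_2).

b_2=2

n_0=9 n_1=21 n_2=11  [Z2]
∂1: piv[dp,ds,dt,du,dw,ho,hp,hx] rk=8  ker:hs,ht,hu,op,os,ot,ou,ox,ps,st,su,tu,tx
∂2: piv[dst,dsu,dtu,hop,hos,hou,hsu,htx,otx] rk=9  ker:osu,stu
b_2=(11−9)−0=2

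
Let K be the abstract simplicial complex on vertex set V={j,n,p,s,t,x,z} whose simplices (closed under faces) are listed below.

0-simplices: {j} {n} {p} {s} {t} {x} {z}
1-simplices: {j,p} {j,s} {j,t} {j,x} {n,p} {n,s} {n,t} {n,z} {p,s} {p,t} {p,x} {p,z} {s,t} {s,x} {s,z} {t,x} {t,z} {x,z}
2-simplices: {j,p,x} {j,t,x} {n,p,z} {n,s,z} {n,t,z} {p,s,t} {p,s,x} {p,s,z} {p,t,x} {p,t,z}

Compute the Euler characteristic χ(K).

χ(K)=-1

n_0=7 n_1=18 n_2=10
χ=+7−18+10=-1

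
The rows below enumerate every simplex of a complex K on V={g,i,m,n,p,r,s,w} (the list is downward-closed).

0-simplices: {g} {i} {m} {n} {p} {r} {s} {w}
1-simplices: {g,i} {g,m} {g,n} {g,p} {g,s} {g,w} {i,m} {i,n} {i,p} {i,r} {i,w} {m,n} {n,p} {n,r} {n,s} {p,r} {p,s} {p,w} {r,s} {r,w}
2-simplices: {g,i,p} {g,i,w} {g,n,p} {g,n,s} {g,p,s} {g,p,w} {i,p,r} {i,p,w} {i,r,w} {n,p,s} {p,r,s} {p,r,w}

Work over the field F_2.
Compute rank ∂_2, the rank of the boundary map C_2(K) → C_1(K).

n_0=8 n_1=20 n_2=12  [Z2]
∂1: piv[gi,gm,gn,gp,gs,gw,ir] rk=7  ker:im,in,ip,iw,mn,np,nr,ns,pr,ps,pw,rs,rw
∂2: piv[gip,giw,gnp,gns,gps,gpw,ipr,irw,prs] rk=9  ker:ipw,nps,prw
rk∂_2=9

rank∂_2=9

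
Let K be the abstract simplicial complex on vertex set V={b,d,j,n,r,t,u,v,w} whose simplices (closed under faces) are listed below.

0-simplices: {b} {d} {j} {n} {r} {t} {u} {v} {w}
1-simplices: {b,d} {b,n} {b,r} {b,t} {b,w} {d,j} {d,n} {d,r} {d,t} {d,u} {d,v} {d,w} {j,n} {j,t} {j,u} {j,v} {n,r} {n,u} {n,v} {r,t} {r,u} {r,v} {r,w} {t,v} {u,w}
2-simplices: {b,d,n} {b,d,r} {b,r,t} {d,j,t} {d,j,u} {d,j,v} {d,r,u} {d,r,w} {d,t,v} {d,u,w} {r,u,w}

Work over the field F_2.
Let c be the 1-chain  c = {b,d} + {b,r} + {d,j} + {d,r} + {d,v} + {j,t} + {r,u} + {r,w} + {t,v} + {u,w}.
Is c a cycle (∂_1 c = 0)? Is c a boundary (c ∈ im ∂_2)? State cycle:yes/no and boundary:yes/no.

n_0=9 n_1=25 n_2=11  [Z2]
∂1: piv[bd,bn,br,bt,bw,dj,du,dv] rk=8  ker:dn,dr,dt,dw,jn,jt,ju,jv,nr,nu,nv,rt,ru,rv,rw,tv,uw
∂2: piv[bdn,bdr,brt,djt,dju,djv,dru,drw,dtv,duw] rk=10  ker:ruw
∂1c = 0
c vs im∂2: reduces to 0 ⇒ boundary

cycle:yes boundary:yes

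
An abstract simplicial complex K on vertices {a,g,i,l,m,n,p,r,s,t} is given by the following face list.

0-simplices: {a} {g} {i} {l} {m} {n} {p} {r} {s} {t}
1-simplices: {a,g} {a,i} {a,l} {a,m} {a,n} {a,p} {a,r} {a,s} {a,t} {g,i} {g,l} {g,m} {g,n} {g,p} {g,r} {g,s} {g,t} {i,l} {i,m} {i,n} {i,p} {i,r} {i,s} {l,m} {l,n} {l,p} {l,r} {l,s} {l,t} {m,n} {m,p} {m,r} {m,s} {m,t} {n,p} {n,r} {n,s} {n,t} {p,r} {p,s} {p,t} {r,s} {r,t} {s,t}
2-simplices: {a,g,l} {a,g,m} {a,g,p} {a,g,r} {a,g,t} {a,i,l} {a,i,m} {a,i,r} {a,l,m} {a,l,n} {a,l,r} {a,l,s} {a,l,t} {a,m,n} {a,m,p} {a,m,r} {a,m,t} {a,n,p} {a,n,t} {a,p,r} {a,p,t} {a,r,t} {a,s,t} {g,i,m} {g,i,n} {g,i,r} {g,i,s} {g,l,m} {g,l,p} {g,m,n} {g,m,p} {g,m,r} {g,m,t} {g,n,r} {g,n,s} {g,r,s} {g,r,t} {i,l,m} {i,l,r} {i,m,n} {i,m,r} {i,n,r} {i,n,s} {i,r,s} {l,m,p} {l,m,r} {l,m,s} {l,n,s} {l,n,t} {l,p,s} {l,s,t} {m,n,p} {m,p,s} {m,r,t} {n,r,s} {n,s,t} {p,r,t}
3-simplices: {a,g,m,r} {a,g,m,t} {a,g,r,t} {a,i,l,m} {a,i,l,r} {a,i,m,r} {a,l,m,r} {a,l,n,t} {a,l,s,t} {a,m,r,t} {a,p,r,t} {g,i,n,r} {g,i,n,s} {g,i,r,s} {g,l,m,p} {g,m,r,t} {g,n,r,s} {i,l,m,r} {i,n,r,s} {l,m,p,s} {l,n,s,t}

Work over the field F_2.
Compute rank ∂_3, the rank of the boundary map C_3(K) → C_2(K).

rank∂_3=18

n_0=10 n_1=44 n_2=57 n_3=21  [Z2]
∂1: piv[ag,ai,al,am,an,ap,ar,as,at] rk=9  ker:gi,gl,gm,gn,gp,gr,gs,gt,il,im,in,ip,ir,is,lm,ln,lp,lr,ls,lt,mn,mp,mr,ms,mt,np,nr,ns,nt,pr,ps,pt,rs,rt,st
∂2: piv[agl,agm,agp,agr,agt,ail,aim,air,alm,aln,alr,als,alt,amn,amp,amr,amt,anp,ant,apr,apt,art,ast,gim,gin,gis,glp,gmn,gnr,gns,grs,lms,lns,lps] rk=34  ker:gir,glm,gmp,gmr,gmt,grt,ilm,ilr,imn,imr,inr,ins,irs,lmp,lmr,lnt,lst,mnp,mps,mrt,nrs,nst,prt
∂3: piv[agmr,agmt,agrt,ailm,ailr,aimr,almr,alnt,alst,amrt,aprt,ginr,gins,girs,glmp,gnrs,lmps,lnst] rk=18  ker:gmrt,ilmr,inrs
rk∂_3=18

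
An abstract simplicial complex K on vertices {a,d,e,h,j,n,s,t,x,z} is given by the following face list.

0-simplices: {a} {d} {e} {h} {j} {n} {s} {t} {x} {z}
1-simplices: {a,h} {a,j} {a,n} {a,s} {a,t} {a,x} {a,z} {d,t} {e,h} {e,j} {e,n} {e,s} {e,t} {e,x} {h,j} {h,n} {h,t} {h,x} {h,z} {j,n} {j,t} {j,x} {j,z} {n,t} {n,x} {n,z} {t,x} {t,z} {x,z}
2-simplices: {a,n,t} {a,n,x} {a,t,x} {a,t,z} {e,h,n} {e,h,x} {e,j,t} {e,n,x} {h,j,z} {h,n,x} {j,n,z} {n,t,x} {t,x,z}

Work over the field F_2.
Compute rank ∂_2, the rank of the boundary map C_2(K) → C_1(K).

rank∂_2=11

n_0=10 n_1=29 n_2=13  [Z2]
∂1: piv[ah,aj,an,as,at,ax,az,dt,eh] rk=9  ker:ej,en,es,et,ex,hj,hn,ht,hx,hz,jn,jt,jx,jz,nt,nx,nz,tx,tz,xz
∂2: piv[ant,anx,atx,atz,ehn,ehx,ejt,enx,hjz,jnz,txz] rk=11  ker:hnx,ntx
rk∂_2=11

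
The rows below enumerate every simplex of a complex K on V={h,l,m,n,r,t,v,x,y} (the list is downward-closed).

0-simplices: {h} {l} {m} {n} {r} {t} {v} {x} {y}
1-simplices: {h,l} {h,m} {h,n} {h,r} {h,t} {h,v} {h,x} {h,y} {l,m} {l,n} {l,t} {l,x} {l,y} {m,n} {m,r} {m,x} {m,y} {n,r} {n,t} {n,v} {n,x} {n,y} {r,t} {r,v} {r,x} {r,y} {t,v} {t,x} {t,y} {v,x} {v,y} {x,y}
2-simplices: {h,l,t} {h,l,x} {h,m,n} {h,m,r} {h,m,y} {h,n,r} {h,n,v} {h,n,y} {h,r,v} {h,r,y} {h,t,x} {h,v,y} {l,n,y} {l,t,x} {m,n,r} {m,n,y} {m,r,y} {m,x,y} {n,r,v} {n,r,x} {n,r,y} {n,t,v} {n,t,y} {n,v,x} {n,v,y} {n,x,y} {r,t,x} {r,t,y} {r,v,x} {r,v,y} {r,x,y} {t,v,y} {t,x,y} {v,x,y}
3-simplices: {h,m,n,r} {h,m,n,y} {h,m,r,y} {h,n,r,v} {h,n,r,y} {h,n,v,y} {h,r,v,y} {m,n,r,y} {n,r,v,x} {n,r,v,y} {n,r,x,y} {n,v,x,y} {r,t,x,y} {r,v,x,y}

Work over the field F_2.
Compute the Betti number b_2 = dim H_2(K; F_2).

n_0=9 n_1=32 n_2=34 n_3=14  [Z2]
∂1: piv[hl,hm,hn,hr,ht,hv,hx,hy] rk=8  ker:lm,ln,lt,lx,ly,mn,mr,mx,my,nr,nt,nv,nx,ny,rt,rv,rx,ry,tv,tx,ty,vx,vy,xy
∂2: piv[hlt,hlx,hmn,hmr,hmy,hnr,hnv,hny,hrv,hry,htx,hvy,lny,mxy,nrx,ntv,nty,nvx,nxy,rtx,rty] rk=21  ker:ltx,mnr,mny,mry,nrv,nry,nvy,rvx,rvy,rxy,tvy,txy,vxy
∂3: piv[hmnr,hmny,hmry,hnrv,hnry,hnvy,hrvy,nrvx,nrxy,nvxy,rtxy] rk=11  ker:mnry,nrvy,rvxy
b_2=(34−21)−11=2

b_2=2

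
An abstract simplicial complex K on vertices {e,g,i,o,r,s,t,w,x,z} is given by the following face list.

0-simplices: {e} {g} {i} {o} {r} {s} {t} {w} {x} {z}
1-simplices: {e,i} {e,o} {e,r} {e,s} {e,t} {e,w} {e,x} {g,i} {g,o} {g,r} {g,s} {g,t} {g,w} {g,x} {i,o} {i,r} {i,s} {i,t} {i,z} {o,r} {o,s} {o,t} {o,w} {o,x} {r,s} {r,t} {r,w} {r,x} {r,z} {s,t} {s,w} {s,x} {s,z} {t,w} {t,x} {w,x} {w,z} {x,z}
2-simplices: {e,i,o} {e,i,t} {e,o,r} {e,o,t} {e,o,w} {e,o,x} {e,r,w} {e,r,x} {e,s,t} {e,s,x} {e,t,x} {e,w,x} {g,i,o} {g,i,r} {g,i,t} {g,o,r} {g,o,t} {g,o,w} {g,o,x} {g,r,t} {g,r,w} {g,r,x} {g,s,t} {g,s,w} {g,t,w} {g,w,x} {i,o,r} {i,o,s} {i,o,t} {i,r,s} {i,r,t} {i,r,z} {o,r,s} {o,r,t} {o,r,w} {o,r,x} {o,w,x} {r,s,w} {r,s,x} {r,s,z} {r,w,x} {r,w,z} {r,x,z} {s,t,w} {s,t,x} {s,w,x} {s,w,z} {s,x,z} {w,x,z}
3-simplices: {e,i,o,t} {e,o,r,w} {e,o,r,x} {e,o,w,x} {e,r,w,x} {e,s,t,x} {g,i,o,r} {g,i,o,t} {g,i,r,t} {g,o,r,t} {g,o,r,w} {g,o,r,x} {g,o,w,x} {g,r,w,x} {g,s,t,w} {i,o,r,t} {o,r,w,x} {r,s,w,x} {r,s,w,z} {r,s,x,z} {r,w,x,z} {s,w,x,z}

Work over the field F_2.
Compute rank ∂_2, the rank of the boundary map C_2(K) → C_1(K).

n_0=10 n_1=38 n_2=49 n_3=22  [Z2]
∂1: piv[ei,eo,er,es,et,ew,ex,gi,iz] rk=9  ker:go,gr,gs,gt,gw,gx,io,ir,is,it,or,os,ot,ow,ox,rs,rt,rw,rx,rz,st,sw,sx,sz,tw,tx,wx,wz,xz
∂2: piv[eio,eit,eor,eot,eow,eox,erw,erx,est,esx,etx,ewx,gio,gir,git,gor,gow,gox,grt,gst,gsw,gtw,ios,irs,irz,rsw,rsz,rwz,rxz] rk=29  ker:got,grw,grx,gwx,ior,iot,irt,ors,ort,orw,orx,owx,rsx,rwx,stw,stx,swx,swz,sxz,wxz
∂3: piv[eiot,eorw,eorx,eowx,erwx,estx,gior,giot,girt,gort,gorw,gorx,gowx,gstw,rswx,rswz,rsxz,rwxz] rk=18  ker:grwx,iort,orwx,swxz
rk∂_2=29

rank∂_2=29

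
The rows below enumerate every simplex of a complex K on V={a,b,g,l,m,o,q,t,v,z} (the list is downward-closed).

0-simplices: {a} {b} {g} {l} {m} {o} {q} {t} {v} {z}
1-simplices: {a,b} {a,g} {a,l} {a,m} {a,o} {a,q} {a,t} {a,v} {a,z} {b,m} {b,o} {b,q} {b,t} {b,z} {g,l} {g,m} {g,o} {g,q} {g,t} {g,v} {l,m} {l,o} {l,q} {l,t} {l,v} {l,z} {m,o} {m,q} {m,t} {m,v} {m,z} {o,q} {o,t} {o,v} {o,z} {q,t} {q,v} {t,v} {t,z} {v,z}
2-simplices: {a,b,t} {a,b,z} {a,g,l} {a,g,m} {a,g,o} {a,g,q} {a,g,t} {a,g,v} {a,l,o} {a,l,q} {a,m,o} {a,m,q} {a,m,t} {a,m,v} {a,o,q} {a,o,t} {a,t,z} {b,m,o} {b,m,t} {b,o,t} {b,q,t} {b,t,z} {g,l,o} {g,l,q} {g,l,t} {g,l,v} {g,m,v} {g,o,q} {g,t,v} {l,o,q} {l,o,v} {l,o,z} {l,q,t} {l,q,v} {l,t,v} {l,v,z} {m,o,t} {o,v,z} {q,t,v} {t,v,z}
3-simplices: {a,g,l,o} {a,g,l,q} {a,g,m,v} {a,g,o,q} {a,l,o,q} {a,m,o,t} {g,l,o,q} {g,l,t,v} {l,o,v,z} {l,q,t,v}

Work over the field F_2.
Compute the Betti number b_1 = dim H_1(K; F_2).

b_1=2

n_0=10 n_1=40 n_2=40 n_3=10  [Z2]
∂1: piv[ab,ag,al,am,ao,aq,at,av,az] rk=9  ker:bm,bo,bq,bt,bz,gl,gm,go,gq,gt,gv,lm,lo,lq,lt,lv,lz,mo,mq,mt,mv,mz,oq,ot,ov,oz,qt,qv,tv,tz,vz
∂2: piv[abt,abz,agl,agm,ago,agq,agt,agv,alo,alq,amo,amq,amt,amv,aoq,aot,atz,bmo,bmt,bqt,glt,glv,gtv,lov,loz,lqt,lqv,lvz,tvz] rk=29  ker:bot,btz,glo,glq,gmv,goq,loq,ltv,mot,ovz,qtv
∂3: piv[aglo,aglq,agmv,agoq,aloq,amot,gltv,lovz,lqtv] rk=9  ker:gloq
b_1=(40−9)−29=2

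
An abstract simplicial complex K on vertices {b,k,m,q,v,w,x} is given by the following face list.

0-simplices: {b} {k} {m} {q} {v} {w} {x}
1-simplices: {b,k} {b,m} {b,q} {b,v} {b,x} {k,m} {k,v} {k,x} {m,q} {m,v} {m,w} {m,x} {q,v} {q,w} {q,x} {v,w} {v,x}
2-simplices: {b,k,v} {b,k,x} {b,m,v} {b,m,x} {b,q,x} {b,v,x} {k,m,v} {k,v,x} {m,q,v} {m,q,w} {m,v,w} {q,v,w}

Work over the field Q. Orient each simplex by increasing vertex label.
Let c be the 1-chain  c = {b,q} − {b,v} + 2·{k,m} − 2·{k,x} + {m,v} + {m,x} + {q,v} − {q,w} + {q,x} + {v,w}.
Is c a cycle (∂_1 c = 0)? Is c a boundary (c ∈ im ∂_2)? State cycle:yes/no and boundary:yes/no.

cycle:yes boundary:yes

n_0=7 n_1=17 n_2=12  [Q]
∂1: piv[bk,bm,bq,bv,bx,mw] rk=6  ker:km,kv,kx,mq,mv,mx,qv,qw,qx,vw,vx
∂2: piv[bkv,bkx,bmv,bmx,bqx,bvx,kmv,mqv,mqw,mvw] rk=10  ker:kvx,qvw
∂1c = 0
c vs im∂2: reduces to 0 ⇒ boundary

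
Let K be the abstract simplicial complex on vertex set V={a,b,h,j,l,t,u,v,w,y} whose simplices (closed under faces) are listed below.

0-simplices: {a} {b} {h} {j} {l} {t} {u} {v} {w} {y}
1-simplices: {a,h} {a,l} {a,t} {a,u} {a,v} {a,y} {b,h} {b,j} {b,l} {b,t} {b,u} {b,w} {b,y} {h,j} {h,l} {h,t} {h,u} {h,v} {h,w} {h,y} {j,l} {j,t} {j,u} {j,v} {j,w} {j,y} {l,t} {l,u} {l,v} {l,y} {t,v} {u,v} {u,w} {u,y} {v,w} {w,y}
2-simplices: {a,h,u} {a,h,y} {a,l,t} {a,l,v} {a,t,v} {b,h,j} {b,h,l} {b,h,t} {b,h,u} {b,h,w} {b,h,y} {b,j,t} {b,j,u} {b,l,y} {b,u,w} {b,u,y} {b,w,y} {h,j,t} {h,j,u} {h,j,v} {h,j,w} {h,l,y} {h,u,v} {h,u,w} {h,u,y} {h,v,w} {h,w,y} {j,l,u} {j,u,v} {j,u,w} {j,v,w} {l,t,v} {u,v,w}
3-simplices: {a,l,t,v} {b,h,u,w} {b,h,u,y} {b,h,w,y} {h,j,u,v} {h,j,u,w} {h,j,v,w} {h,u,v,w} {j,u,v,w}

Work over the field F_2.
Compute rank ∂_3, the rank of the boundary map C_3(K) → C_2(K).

n_0=10 n_1=36 n_2=33 n_3=9  [Z2]
∂1: piv[ah,al,at,au,av,ay,bh,bj,bw] rk=9  ker:bl,bt,bu,by,hj,hl,ht,hu,hv,hw,hy,jl,jt,ju,jv,jw,jy,lt,lu,lv,ly,tv,uv,uw,uy,vw,wy
∂2: piv[ahu,ahy,alt,alv,atv,bhj,bhl,bht,bhu,bhw,bhy,bjt,bju,bly,buw,buy,bwy,hjv,hjw,huv,hvw,jlu] rk=22  ker:hjt,hju,hly,huw,huy,hwy,juv,juw,jvw,ltv,uvw
∂3: piv[altv,bhuw,bhuy,bhwy,hjuv,hjuw,hjvw,huvw] rk=8  ker:juvw
rk∂_3=8

rank∂_3=8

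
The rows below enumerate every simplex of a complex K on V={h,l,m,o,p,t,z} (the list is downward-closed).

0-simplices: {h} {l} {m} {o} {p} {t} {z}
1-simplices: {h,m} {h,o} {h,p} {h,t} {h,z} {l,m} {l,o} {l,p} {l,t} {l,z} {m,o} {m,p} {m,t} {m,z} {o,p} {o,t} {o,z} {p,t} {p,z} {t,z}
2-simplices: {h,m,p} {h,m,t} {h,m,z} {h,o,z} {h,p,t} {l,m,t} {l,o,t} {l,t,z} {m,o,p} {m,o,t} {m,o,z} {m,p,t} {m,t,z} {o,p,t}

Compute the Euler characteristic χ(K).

n_0=7 n_1=20 n_2=14
χ=+7−20+14=1

χ(K)=1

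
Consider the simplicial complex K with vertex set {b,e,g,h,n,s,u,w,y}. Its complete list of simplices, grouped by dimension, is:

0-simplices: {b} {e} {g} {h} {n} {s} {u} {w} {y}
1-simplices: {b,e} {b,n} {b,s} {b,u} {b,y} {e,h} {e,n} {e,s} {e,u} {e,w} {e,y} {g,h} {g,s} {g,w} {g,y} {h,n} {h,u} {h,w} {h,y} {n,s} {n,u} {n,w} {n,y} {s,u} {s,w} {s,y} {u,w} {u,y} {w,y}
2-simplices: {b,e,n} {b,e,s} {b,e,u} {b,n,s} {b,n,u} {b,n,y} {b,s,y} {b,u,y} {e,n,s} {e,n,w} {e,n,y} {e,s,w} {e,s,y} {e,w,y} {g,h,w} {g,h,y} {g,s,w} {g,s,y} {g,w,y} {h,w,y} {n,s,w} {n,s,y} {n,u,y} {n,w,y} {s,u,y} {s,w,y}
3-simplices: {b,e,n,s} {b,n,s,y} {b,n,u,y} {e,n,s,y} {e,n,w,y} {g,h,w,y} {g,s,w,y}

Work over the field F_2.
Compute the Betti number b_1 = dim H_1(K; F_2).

n_0=9 n_1=29 n_2=26 n_3=7  [Z2]
∂1: piv[be,bn,bs,bu,by,eh,ew,gh] rk=8  ker:en,es,eu,ey,gs,gw,gy,hn,hu,hw,hy,ns,nu,nw,ny,su,sw,sy,uw,uy,wy
∂2: piv[ben,bes,beu,bns,bnu,bny,bsy,buy,enw,eny,esw,ewy,ghw,ghy,gsw,gsy,suy] rk=17  ker:ens,esy,gwy,hwy,nsw,nsy,nuy,nwy,swy
∂3: piv[bens,bnsy,bnuy,ensy,enwy,ghwy,gswy] rk=7
b_1=(29−8)−17=4

b_1=4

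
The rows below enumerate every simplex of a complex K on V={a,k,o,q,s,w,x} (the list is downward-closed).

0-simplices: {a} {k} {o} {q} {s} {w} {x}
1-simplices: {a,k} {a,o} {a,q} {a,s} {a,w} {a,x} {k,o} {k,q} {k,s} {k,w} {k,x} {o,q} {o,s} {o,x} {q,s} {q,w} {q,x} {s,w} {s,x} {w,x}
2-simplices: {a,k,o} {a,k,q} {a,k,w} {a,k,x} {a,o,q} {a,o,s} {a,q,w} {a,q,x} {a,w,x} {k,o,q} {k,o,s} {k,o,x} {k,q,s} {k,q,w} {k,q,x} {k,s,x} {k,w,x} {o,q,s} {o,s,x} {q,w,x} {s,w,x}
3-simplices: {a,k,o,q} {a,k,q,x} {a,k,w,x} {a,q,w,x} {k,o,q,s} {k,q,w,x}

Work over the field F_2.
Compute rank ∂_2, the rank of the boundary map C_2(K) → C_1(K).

n_0=7 n_1=20 n_2=21 n_3=6  [Z2]
∂1: piv[ak,ao,aq,as,aw,ax] rk=6  ker:ko,kq,ks,kw,kx,oq,os,ox,qs,qw,qx,sw,sx,wx
∂2: piv[ako,akq,akw,akx,aoq,aos,aqw,aqx,awx,kos,kox,kqs,ksx,swx] rk=14  ker:koq,kqw,kqx,kwx,oqs,osx,qwx
∂3: piv[akoq,akqx,akwx,aqwx,koqs,kqwx] rk=6
rk∂_2=14

rank∂_2=14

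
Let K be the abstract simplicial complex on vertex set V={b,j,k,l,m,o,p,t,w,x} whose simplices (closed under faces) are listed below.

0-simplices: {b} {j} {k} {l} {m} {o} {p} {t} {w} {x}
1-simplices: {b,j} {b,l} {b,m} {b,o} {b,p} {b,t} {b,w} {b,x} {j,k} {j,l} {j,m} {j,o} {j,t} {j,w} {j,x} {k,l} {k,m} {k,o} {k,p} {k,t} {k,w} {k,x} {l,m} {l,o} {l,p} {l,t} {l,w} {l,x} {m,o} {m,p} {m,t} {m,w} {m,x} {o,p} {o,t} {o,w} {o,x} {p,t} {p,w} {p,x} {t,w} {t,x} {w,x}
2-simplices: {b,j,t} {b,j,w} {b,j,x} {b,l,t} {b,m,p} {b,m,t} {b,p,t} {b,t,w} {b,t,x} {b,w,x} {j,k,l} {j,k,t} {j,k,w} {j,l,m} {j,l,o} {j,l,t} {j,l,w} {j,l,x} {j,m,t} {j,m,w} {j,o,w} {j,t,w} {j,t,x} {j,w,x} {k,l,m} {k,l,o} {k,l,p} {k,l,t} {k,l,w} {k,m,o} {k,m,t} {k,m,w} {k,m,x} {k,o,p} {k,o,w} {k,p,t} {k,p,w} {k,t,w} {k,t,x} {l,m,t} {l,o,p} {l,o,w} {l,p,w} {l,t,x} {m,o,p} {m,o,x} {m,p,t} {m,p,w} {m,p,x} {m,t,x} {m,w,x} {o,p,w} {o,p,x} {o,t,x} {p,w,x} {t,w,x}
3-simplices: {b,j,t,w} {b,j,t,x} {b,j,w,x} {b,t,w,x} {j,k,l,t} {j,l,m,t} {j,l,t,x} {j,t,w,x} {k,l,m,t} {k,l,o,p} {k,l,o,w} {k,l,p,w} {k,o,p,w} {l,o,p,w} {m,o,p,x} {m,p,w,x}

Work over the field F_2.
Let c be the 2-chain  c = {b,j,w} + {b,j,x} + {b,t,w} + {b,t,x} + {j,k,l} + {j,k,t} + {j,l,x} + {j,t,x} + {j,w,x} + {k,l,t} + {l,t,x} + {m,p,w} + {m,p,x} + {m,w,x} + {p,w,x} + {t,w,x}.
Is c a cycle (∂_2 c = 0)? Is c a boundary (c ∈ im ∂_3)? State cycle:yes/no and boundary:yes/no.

n_0=10 n_1=43 n_2=56 n_3=16  [Z2]
∂1: piv[bj,bl,bm,bo,bp,bt,bw,bx,jk] rk=9  ker:jl,jm,jo,jt,jw,jx,kl,km,ko,kp,kt,kw,kx,lm,lo,lp,lt,lw,lx,mo,mp,mt,mw,mx,op,ot,ow,ox,pt,pw,px,tw,tx,wx
∂2: piv[bjt,bjw,bjx,blt,bmp,bmt,bpt,btw,btx,bwx,jkl,jkt,jkw,jlm,jlo,jlt,jlw,jlx,jmt,jmw,jow,klm,klo,klp,kmo,kmx,kop,kpt,kpw,ktx,mox,mpx,otx] rk=33  ker:jtw,jtx,jwx,klt,klw,kmt,kmw,kow,ktw,lmt,lop,low,lpw,ltx,mop,mpt,mpw,mtx,mwx,opw,opx,pwx,twx
∂3: piv[bjtw,bjtx,bjwx,btwx,jklt,jlmt,jltx,klmt,klop,klow,klpw,kopw,mopx,mpwx] rk=14  ker:jtwx,lopw
∂2c = 0
c vs im∂3: reduces to 0 ⇒ boundary

cycle:yes boundary:yes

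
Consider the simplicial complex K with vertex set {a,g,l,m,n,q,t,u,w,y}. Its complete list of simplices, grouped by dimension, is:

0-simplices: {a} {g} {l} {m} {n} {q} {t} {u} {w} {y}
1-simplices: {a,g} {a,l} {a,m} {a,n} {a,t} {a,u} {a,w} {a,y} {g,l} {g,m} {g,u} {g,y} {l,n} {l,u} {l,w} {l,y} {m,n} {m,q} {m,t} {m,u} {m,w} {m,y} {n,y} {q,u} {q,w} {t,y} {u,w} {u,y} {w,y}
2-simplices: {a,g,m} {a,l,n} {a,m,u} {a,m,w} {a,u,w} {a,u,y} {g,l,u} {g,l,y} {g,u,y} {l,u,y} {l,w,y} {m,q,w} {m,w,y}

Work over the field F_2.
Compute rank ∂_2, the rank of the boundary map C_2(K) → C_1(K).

n_0=10 n_1=29 n_2=13  [Z2]
∂1: piv[ag,al,am,an,at,au,aw,ay,mq] rk=9  ker:gl,gm,gu,gy,ln,lu,lw,ly,mn,mt,mu,mw,my,ny,qu,qw,ty,uw,uy,wy
∂2: piv[agm,aln,amu,amw,auw,auy,glu,gly,guy,lwy,mqw,mwy] rk=12  ker:luy
rk∂_2=12

rank∂_2=12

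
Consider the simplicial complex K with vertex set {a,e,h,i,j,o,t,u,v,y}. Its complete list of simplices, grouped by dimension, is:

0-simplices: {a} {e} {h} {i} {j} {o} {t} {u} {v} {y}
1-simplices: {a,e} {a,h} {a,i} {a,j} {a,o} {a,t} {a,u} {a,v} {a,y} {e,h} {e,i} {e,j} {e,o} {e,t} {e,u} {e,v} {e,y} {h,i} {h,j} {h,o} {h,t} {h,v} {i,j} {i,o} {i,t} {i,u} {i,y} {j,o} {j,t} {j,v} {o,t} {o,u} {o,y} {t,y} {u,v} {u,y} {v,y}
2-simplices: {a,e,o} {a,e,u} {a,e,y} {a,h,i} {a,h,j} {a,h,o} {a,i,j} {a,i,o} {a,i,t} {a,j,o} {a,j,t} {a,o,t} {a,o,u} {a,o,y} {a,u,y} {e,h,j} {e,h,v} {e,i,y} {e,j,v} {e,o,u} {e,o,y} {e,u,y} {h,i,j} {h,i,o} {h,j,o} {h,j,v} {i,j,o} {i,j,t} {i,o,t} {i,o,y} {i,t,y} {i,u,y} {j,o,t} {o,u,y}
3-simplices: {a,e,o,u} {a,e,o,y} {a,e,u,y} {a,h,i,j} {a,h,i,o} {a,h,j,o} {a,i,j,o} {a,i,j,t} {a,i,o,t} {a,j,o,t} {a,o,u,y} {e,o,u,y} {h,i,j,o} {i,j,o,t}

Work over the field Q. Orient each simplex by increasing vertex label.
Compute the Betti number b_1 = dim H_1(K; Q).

n_0=10 n_1=37 n_2=34 n_3=14  [Q]
∂1: piv[ae,ah,ai,aj,ao,at,au,av,ay] rk=9  ker:eh,ei,ej,eo,et,eu,ev,ey,hi,hj,ho,ht,hv,ij,io,it,iu,iy,jo,jt,jv,ot,ou,oy,ty,uv,uy,vy
∂2: piv[aeo,aeu,aey,ahi,ahj,aho,aij,aio,ait,ajo,ajt,aot,aou,aoy,auy,ehj,ehv,eiy,ejv,ioy,ity,iuy] rk=22  ker:eou,eoy,euy,hij,hio,hjo,hjv,ijo,ijt,iot,jot,ouy
∂3: piv[aeou,aeoy,aeuy,ahij,ahio,ahjo,aijo,aijt,aiot,ajot,aouy] rk=11  ker:eouy,hijo,ijot
b_1=(37−9)−22=6

b_1=6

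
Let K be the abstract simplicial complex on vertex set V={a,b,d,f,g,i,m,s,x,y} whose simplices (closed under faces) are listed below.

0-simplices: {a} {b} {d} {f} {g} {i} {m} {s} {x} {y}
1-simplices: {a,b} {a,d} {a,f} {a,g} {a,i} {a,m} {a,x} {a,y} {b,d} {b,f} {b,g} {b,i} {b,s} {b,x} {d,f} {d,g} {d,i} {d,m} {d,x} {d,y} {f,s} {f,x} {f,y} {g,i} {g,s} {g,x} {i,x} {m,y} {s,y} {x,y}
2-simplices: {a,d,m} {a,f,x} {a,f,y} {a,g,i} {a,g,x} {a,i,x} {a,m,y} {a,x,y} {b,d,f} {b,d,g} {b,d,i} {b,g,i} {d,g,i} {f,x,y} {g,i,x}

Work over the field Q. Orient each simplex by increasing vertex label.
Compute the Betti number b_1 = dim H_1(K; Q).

b_1=9

n_0=10 n_1=30 n_2=15  [Q]
∂1: piv[ab,ad,af,ag,ai,am,ax,ay,bs] rk=9  ker:bd,bf,bg,bi,bx,df,dg,di,dm,dx,dy,fs,fx,fy,gi,gs,gx,ix,my,sy,xy
∂2: piv[adm,afx,afy,agi,agx,aix,amy,axy,bdf,bdg,bdi,bgi] rk=12  ker:dgi,fxy,gix
b_1=(30−9)−12=9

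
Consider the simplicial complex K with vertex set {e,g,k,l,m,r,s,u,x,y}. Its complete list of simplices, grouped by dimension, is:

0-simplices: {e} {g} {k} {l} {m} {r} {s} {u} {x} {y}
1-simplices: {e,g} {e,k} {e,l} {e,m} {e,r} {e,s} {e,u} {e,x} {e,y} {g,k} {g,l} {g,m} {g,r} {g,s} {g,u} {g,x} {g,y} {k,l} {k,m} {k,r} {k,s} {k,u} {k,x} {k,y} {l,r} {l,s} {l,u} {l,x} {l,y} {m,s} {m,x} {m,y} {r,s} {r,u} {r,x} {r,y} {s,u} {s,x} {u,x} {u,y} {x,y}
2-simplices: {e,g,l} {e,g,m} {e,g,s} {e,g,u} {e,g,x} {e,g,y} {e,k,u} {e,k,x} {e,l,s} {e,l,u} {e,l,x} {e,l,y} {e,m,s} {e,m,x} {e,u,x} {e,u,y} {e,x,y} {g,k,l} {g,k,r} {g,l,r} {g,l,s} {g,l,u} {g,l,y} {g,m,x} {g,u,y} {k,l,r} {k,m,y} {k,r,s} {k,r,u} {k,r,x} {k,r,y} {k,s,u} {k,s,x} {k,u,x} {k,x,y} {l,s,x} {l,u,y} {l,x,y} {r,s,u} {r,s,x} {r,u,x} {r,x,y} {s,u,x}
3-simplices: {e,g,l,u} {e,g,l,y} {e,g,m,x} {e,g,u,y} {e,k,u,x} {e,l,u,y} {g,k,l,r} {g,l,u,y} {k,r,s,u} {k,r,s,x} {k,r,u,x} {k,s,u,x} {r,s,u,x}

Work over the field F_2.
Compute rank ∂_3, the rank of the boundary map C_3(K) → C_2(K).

rank∂_3=11

n_0=10 n_1=41 n_2=43 n_3=13  [Z2]
∂1: piv[eg,ek,el,em,er,es,eu,ex,ey] rk=9  ker:gk,gl,gm,gr,gs,gu,gx,gy,kl,km,kr,ks,ku,kx,ky,lr,ls,lu,lx,ly,ms,mx,my,rs,ru,rx,ry,su,sx,ux,uy,xy
∂2: piv[egl,egm,egs,egu,egx,egy,eku,ekx,els,elu,elx,ely,ems,emx,eux,euy,exy,gkl,gkr,glr,kmy,krs,kru,krx,kry,ksu,ksx,kxy,lsx] rk=29  ker:gls,glu,gly,gmx,guy,klr,kux,luy,lxy,rsu,rsx,rux,rxy,sux
∂3: piv[eglu,egly,egmx,eguy,ekux,eluy,gklr,krsu,krsx,krux,ksux] rk=11  ker:gluy,rsux
rk∂_3=11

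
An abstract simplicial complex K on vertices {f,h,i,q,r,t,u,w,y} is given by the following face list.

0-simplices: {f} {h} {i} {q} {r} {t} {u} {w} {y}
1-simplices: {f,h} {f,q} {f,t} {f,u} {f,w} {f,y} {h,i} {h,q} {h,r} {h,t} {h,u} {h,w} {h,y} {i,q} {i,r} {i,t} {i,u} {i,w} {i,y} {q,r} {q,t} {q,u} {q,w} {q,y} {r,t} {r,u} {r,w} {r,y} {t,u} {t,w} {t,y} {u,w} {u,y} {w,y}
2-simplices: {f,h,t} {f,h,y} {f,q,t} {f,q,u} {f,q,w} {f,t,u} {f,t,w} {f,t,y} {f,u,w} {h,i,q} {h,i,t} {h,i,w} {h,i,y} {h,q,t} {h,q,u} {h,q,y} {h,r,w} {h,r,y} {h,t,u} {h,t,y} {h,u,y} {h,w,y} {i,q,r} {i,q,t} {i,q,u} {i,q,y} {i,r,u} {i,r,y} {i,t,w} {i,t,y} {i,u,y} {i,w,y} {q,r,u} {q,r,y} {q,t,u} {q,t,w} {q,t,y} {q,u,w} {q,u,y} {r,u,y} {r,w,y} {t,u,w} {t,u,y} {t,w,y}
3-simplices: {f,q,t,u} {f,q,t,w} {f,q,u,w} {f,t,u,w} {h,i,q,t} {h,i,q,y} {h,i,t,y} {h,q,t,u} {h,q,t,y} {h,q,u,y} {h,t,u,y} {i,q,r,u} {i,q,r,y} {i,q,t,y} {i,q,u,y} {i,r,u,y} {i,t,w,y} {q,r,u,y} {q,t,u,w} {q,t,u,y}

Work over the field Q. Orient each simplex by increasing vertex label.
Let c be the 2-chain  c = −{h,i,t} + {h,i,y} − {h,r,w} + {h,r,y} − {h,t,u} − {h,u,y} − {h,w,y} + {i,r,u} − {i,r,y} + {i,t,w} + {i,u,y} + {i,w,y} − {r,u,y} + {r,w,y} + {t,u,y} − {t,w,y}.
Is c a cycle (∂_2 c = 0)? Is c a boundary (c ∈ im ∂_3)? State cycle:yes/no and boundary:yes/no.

cycle:yes boundary:no

n_0=9 n_1=34 n_2=44 n_3=20  [Q]
∂1: piv[fh,fq,ft,fu,fw,fy,hi,hr] rk=8  ker:hq,ht,hu,hw,hy,iq,ir,it,iu,iw,iy,qr,qt,qu,qw,qy,rt,ru,rw,ry,tu,tw,ty,uw,uy,wy
∂2: piv[fht,fhy,fqt,fqu,fqw,ftu,ftw,fty,fuw,hiq,hit,hiw,hiy,hqt,hqu,hqy,hrw,hry,huy,hwy,iqr,iqu,iru,iry,itw] rk=25  ker:htu,hty,iqt,iqy,ity,iuy,iwy,qru,qry,qtu,qtw,qty,quw,quy,ruy,rwy,tuw,tuy,twy
∂3: piv[fqtu,fqtw,fquw,ftuw,hiqt,hiqy,hity,hqtu,hqty,hquy,htuy,iqru,iqry,iquy,iruy,itwy] rk=16  ker:iqty,qruy,qtuw,qtuy
∂2c = 0
c vs im∂3: residual ≠ 0 ⇒ not boundary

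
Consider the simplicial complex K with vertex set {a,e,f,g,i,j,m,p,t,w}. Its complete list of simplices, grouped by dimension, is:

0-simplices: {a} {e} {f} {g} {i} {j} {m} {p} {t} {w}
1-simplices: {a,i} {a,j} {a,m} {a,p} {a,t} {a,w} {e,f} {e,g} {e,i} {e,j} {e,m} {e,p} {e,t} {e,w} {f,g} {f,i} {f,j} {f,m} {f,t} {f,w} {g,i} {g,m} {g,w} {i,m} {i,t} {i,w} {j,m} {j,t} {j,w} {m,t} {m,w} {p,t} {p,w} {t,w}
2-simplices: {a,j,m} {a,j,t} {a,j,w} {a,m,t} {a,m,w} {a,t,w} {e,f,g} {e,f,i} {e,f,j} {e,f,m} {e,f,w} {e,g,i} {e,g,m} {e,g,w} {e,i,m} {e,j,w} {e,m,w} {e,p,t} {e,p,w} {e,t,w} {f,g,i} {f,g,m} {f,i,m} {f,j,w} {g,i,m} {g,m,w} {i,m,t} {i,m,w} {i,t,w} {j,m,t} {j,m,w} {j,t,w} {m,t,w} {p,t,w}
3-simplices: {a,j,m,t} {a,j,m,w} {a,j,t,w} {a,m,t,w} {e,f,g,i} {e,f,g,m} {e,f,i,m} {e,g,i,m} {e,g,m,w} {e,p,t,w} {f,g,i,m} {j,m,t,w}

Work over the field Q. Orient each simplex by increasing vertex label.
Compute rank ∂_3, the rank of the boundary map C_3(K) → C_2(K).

n_0=10 n_1=34 n_2=34 n_3=12  [Q]
∂1: piv[ai,aj,am,ap,at,aw,ef,eg,ei] rk=9  ker:ej,em,ep,et,ew,fg,fi,fj,fm,ft,fw,gi,gm,gw,im,it,iw,jm,jt,jw,mt,mw,pt,pw,tw
∂2: piv[ajm,ajt,ajw,amt,amw,atw,efg,efi,efj,efm,efw,egi,egm,egw,eim,ejw,emw,ept,epw,etw,imt,imw] rk=22  ker:fgi,fgm,fim,fjw,gim,gmw,itw,jmt,jmw,jtw,mtw,ptw
∂3: piv[ajmt,ajmw,ajtw,amtw,efgi,efgm,efim,egim,egmw,eptw] rk=10  ker:fgim,jmtw
rk∂_3=10

rank∂_3=10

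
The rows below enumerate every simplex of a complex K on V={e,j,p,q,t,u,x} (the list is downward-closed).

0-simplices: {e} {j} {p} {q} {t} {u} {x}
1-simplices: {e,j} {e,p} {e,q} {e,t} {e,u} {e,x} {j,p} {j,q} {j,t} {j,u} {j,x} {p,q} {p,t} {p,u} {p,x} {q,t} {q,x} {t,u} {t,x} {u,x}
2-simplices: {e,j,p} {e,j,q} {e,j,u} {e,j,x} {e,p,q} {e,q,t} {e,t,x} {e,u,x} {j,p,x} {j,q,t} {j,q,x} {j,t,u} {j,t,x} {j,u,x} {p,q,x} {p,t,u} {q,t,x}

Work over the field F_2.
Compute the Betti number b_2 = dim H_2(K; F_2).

n_0=7 n_1=20 n_2=17  [Z2]
∂1: piv[ej,ep,eq,et,eu,ex] rk=6  ker:jp,jq,jt,ju,jx,pq,pt,pu,px,qt,qx,tu,tx,ux
∂2: piv[ejp,ejq,eju,ejx,epq,eqt,etx,eux,jpx,jqt,jqx,jtu,ptu] rk=13  ker:jtx,jux,pqx,qtx
b_2=(17−13)−0=4

b_2=4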